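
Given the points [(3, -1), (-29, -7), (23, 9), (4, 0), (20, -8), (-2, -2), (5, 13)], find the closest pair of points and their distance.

Computing all pairwise distances among 7 points:

d((3, -1), (-29, -7)) = 32.5576
d((3, -1), (23, 9)) = 22.3607
d((3, -1), (4, 0)) = 1.4142 <-- minimum
d((3, -1), (20, -8)) = 18.3848
d((3, -1), (-2, -2)) = 5.099
d((3, -1), (5, 13)) = 14.1421
d((-29, -7), (23, 9)) = 54.4059
d((-29, -7), (4, 0)) = 33.7343
d((-29, -7), (20, -8)) = 49.0102
d((-29, -7), (-2, -2)) = 27.4591
d((-29, -7), (5, 13)) = 39.4462
d((23, 9), (4, 0)) = 21.0238
d((23, 9), (20, -8)) = 17.2627
d((23, 9), (-2, -2)) = 27.313
d((23, 9), (5, 13)) = 18.4391
d((4, 0), (20, -8)) = 17.8885
d((4, 0), (-2, -2)) = 6.3246
d((4, 0), (5, 13)) = 13.0384
d((20, -8), (-2, -2)) = 22.8035
d((20, -8), (5, 13)) = 25.807
d((-2, -2), (5, 13)) = 16.5529

Closest pair: (3, -1) and (4, 0) with distance 1.4142

The closest pair is (3, -1) and (4, 0) with Euclidean distance 1.4142. For 7 points, brute-force pairwise comparison is shown above. For large n, the divide-and-conquer algorithm (sort by x, recurse on halves, check the dividing strip) achieves O(n log n).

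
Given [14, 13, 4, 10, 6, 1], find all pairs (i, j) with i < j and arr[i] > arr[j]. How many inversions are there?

Finding inversions in [14, 13, 4, 10, 6, 1]:

(0, 1): arr[0]=14 > arr[1]=13
(0, 2): arr[0]=14 > arr[2]=4
(0, 3): arr[0]=14 > arr[3]=10
(0, 4): arr[0]=14 > arr[4]=6
(0, 5): arr[0]=14 > arr[5]=1
(1, 2): arr[1]=13 > arr[2]=4
(1, 3): arr[1]=13 > arr[3]=10
(1, 4): arr[1]=13 > arr[4]=6
(1, 5): arr[1]=13 > arr[5]=1
(2, 5): arr[2]=4 > arr[5]=1
(3, 4): arr[3]=10 > arr[4]=6
(3, 5): arr[3]=10 > arr[5]=1
(4, 5): arr[4]=6 > arr[5]=1

Total inversions: 13

The array has 13 inversion(s): (0,1), (0,2), (0,3), (0,4), (0,5), (1,2), (1,3), (1,4), (1,5), (2,5), (3,4), (3,5), (4,5). Each pair (i,j) satisfies i < j and arr[i] > arr[j].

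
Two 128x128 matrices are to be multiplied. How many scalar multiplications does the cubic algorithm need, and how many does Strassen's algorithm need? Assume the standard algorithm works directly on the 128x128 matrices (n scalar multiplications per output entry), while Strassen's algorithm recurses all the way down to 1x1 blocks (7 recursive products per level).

Matrix multiplication for 128x128 matrices:

Standard algorithm: 128^3 = 2097152 multiplications
Strassen's algorithm: 7^(log2(128)) = 7^7 = 823543 multiplications
Savings: 2097152 - 823543 = 1273609 multiplications

Standard: 2097152 multiplications (128^3). Strassen: 823543 multiplications (7^7). Strassen reduces 8 recursive multiplications to 7 at each level.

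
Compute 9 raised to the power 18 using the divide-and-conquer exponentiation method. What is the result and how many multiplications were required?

Computing 9^18 by squaring (build up from 9^1; each line after the first costs one multiplication):

9^1 = 9
9^2 = (9^1)^2 = 9^2 = 81
9^4 = (9^2)^2 = 81^2 = 6561
9^8 = (9^4)^2 = 6561^2 = 43046721
9^9 = 9 * 9^8 = 9 * 43046721 = 387420489
9^18 = (9^9)^2 = 387420489^2 = 150094635296999121

Result: 150094635296999121
Multiplications needed: 5 (5 lines after 9^1)

9^18 = 150094635296999121. Using exponentiation by squaring, this requires 5 multiplications. The key idea: if the exponent is even, square the half-power; if odd, multiply by the base once.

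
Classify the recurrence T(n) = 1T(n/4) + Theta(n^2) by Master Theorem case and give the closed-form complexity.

Master Theorem for T(n) = 1T(n/4) + O(n^2):

a = 1, b = 4, c = 2
log_b(a) = log_4(1) = 0.0000

Case 3: c = 2 > log_4(1) = 0.0000
T(n) = O(n^2) = O(n^2)

For T(n) = 1T(n/4) + O(n^2): log_4(1) = 0.0000. This is Case 3 of the Master Theorem (c > log_b(a), work dominated by root), giving O(n^2).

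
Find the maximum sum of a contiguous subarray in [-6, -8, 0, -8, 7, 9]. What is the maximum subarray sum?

Using Kadane's algorithm on [-6, -8, 0, -8, 7, 9]:

Scanning through the array:
Position 1 (value -8): max_ending_here = -8, max_so_far = -6
Position 2 (value 0): max_ending_here = 0, max_so_far = 0
Position 3 (value -8): max_ending_here = -8, max_so_far = 0
Position 4 (value 7): max_ending_here = 7, max_so_far = 7
Position 5 (value 9): max_ending_here = 16, max_so_far = 16

Maximum subarray: [7, 9]
Maximum sum: 16

The maximum subarray is [7, 9] with sum 16. This subarray runs from index 4 to index 5.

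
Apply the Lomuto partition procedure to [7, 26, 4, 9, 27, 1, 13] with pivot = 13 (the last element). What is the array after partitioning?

Lomuto partition with pivot = 13:

Initial array: [7, 26, 4, 9, 27, 1, 13]

arr[0]=7 <= 13: swap with position 0, array becomes [7, 26, 4, 9, 27, 1, 13]
arr[1]=26 > 13: no swap
arr[2]=4 <= 13: swap with position 1, array becomes [7, 4, 26, 9, 27, 1, 13]
arr[3]=9 <= 13: swap with position 2, array becomes [7, 4, 9, 26, 27, 1, 13]
arr[4]=27 > 13: no swap
arr[5]=1 <= 13: swap with position 3, array becomes [7, 4, 9, 1, 27, 26, 13]

Place pivot at position 4: [7, 4, 9, 1, 13, 26, 27]
Pivot position: 4

After partitioning with pivot 13, the array becomes [7, 4, 9, 1, 13, 26, 27]. The pivot is placed at index 4. All elements to the left of the pivot are <= 13, and all elements to the right are > 13.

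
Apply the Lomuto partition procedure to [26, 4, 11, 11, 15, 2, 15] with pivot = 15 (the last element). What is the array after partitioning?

Lomuto partition with pivot = 15:

Initial array: [26, 4, 11, 11, 15, 2, 15]

arr[0]=26 > 15: no swap
arr[1]=4 <= 15: swap with position 0, array becomes [4, 26, 11, 11, 15, 2, 15]
arr[2]=11 <= 15: swap with position 1, array becomes [4, 11, 26, 11, 15, 2, 15]
arr[3]=11 <= 15: swap with position 2, array becomes [4, 11, 11, 26, 15, 2, 15]
arr[4]=15 <= 15: swap with position 3, array becomes [4, 11, 11, 15, 26, 2, 15]
arr[5]=2 <= 15: swap with position 4, array becomes [4, 11, 11, 15, 2, 26, 15]

Place pivot at position 5: [4, 11, 11, 15, 2, 15, 26]
Pivot position: 5

After partitioning with pivot 15, the array becomes [4, 11, 11, 15, 2, 15, 26]. The pivot is placed at index 5. All elements to the left of the pivot are <= 15, and all elements to the right are > 15.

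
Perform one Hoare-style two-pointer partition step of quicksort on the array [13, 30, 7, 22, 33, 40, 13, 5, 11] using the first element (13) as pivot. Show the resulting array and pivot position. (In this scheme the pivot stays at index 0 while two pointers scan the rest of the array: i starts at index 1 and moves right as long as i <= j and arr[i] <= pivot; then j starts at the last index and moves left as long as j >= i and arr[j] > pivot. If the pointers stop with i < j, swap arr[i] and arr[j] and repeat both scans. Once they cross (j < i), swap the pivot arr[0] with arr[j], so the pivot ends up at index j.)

Hoare-style two-pointer partition with pivot = 13:

Initial array: [13, 30, 7, 22, 33, 40, 13, 5, 11]

Pointers start at i = 1, j = 8.
i stops at index 1 (arr[1]=30 > 13), j stops at index 8 (arr[8]=11 <= 13): swap arr[1] and arr[8], array becomes [13, 11, 7, 22, 33, 40, 13, 5, 30]
i stops at index 3 (arr[3]=22 > 13), j stops at index 7 (arr[7]=5 <= 13): swap arr[3] and arr[7], array becomes [13, 11, 7, 5, 33, 40, 13, 22, 30]
i stops at index 4 (arr[4]=33 > 13), j stops at index 6 (arr[6]=13 <= 13): swap arr[4] and arr[6], array becomes [13, 11, 7, 5, 13, 40, 33, 22, 30]
i ends at 5, j ends at 4: the pointers have crossed (j < i), so scanning stops.

Swap pivot arr[0] with arr[4] to place pivot at position 4: [13, 11, 7, 5, 13, 40, 33, 22, 30]
Pivot position: 4

After partitioning with pivot 13, the array becomes [13, 11, 7, 5, 13, 40, 33, 22, 30]. The pivot is placed at index 4. All elements to the left of the pivot are <= 13, and all elements to the right are > 13.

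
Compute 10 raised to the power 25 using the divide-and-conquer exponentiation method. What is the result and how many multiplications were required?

Computing 10^25 by squaring (build up from 10^1; each line after the first costs one multiplication):

10^1 = 10
10^2 = (10^1)^2 = 10^2 = 100
10^3 = 10 * 10^2 = 10 * 100 = 1000
10^6 = (10^3)^2 = 1000^2 = 1000000
10^12 = (10^6)^2 = 1000000^2 = 1000000000000
10^24 = (10^12)^2 = 1000000000000^2 = 1000000000000000000000000
10^25 = 10 * 10^24 = 10 * 1000000000000000000000000 = 10000000000000000000000000

Result: 10000000000000000000000000
Multiplications needed: 6 (6 lines after 10^1)

10^25 = 10000000000000000000000000. Using exponentiation by squaring, this requires 6 multiplications. The key idea: if the exponent is even, square the half-power; if odd, multiply by the base once.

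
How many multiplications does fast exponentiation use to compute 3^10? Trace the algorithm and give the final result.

Computing 3^10 by squaring (build up from 3^1; each line after the first costs one multiplication):

3^1 = 3
3^2 = (3^1)^2 = 3^2 = 9
3^4 = (3^2)^2 = 9^2 = 81
3^5 = 3 * 3^4 = 3 * 81 = 243
3^10 = (3^5)^2 = 243^2 = 59049

Result: 59049
Multiplications needed: 4 (4 lines after 3^1)

3^10 = 59049. Using exponentiation by squaring, this requires 4 multiplications. The key idea: if the exponent is even, square the half-power; if odd, multiply by the base once.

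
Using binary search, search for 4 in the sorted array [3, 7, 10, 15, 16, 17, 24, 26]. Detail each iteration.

Binary search for 4 in [3, 7, 10, 15, 16, 17, 24, 26]:

lo=0, hi=7, mid=3, arr[mid]=15 -> 15 > 4, search left half
lo=0, hi=2, mid=1, arr[mid]=7 -> 7 > 4, search left half
lo=0, hi=0, mid=0, arr[mid]=3 -> 3 < 4, search right half
lo=1 > hi=0, target 4 not found

Binary search determines that 4 is not in the array after 3 comparisons. The search space was exhausted without finding the target.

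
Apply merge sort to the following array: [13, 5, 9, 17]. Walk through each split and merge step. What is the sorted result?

Merge sort trace:

Split: [13, 5, 9, 17] -> [13, 5] and [9, 17]
  Split: [13, 5] -> [13] and [5]
  Merge: [13] + [5] -> [5, 13]
  Split: [9, 17] -> [9] and [17]
  Merge: [9] + [17] -> [9, 17]
Merge: [5, 13] + [9, 17] -> [5, 9, 13, 17]

Final sorted array: [5, 9, 13, 17]

The merge sort proceeds by recursively splitting the array and merging sorted halves.
After all merges, the sorted array is [5, 9, 13, 17].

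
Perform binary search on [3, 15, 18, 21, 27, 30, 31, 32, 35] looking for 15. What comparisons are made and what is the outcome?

Binary search for 15 in [3, 15, 18, 21, 27, 30, 31, 32, 35]:

lo=0, hi=8, mid=4, arr[mid]=27 -> 27 > 15, search left half
lo=0, hi=3, mid=1, arr[mid]=15 -> Found target at index 1!

Binary search finds 15 at index 1 after 2 comparisons. The search repeatedly halves the search space by comparing with the middle element.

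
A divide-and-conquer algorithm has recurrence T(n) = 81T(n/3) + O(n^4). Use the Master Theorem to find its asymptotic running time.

Master Theorem for T(n) = 81T(n/3) + O(n^4):

a = 81, b = 3, c = 4
log_b(a) = log_3(81) = 4.0000

Case 2: c = 4 = log_3(81) = 4.0000
T(n) = O(n^4 log n) = O(n^4 log n)

For T(n) = 81T(n/3) + O(n^4): log_3(81) = 4.0000. This is Case 2 of the Master Theorem (c = log_b(a), equal work at all levels), giving O(n^4 log n).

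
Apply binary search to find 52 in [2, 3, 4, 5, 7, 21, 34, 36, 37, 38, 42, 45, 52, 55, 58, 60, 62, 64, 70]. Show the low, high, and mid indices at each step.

Binary search for 52 in [2, 3, 4, 5, 7, 21, 34, 36, 37, 38, 42, 45, 52, 55, 58, 60, 62, 64, 70]:

lo=0, hi=18, mid=9, arr[mid]=38 -> 38 < 52, search right half
lo=10, hi=18, mid=14, arr[mid]=58 -> 58 > 52, search left half
lo=10, hi=13, mid=11, arr[mid]=45 -> 45 < 52, search right half
lo=12, hi=13, mid=12, arr[mid]=52 -> Found target at index 12!

Binary search finds 52 at index 12 after 4 comparisons. The search repeatedly halves the search space by comparing with the middle element.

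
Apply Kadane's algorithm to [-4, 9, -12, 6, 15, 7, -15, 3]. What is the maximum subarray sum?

Using Kadane's algorithm on [-4, 9, -12, 6, 15, 7, -15, 3]:

Scanning through the array:
Position 1 (value 9): max_ending_here = 9, max_so_far = 9
Position 2 (value -12): max_ending_here = -3, max_so_far = 9
Position 3 (value 6): max_ending_here = 6, max_so_far = 9
Position 4 (value 15): max_ending_here = 21, max_so_far = 21
Position 5 (value 7): max_ending_here = 28, max_so_far = 28
Position 6 (value -15): max_ending_here = 13, max_so_far = 28
Position 7 (value 3): max_ending_here = 16, max_so_far = 28

Maximum subarray: [6, 15, 7]
Maximum sum: 28

The maximum subarray is [6, 15, 7] with sum 28. This subarray runs from index 3 to index 5.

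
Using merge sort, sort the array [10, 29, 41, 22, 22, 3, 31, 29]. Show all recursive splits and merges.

Merge sort trace:

Split: [10, 29, 41, 22, 22, 3, 31, 29] -> [10, 29, 41, 22] and [22, 3, 31, 29]
  Split: [10, 29, 41, 22] -> [10, 29] and [41, 22]
    Split: [10, 29] -> [10] and [29]
    Merge: [10] + [29] -> [10, 29]
    Split: [41, 22] -> [41] and [22]
    Merge: [41] + [22] -> [22, 41]
  Merge: [10, 29] + [22, 41] -> [10, 22, 29, 41]
  Split: [22, 3, 31, 29] -> [22, 3] and [31, 29]
    Split: [22, 3] -> [22] and [3]
    Merge: [22] + [3] -> [3, 22]
    Split: [31, 29] -> [31] and [29]
    Merge: [31] + [29] -> [29, 31]
  Merge: [3, 22] + [29, 31] -> [3, 22, 29, 31]
Merge: [10, 22, 29, 41] + [3, 22, 29, 31] -> [3, 10, 22, 22, 29, 29, 31, 41]

Final sorted array: [3, 10, 22, 22, 29, 29, 31, 41]

The merge sort proceeds by recursively splitting the array and merging sorted halves.
After all merges, the sorted array is [3, 10, 22, 22, 29, 29, 31, 41].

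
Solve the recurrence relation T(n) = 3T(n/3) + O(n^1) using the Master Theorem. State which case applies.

Master Theorem for T(n) = 3T(n/3) + O(n^1):

a = 3, b = 3, c = 1
log_b(a) = log_3(3) = 1.0000

Case 2: c = 1 = log_3(3) = 1.0000
T(n) = O(n^1 log n) = O(n log n)

For T(n) = 3T(n/3) + O(n^1): log_3(3) = 1.0000. This is Case 2 of the Master Theorem (c = log_b(a), equal work at all levels), giving O(n log n).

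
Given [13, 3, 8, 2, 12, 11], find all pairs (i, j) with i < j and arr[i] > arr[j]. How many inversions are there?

Finding inversions in [13, 3, 8, 2, 12, 11]:

(0, 1): arr[0]=13 > arr[1]=3
(0, 2): arr[0]=13 > arr[2]=8
(0, 3): arr[0]=13 > arr[3]=2
(0, 4): arr[0]=13 > arr[4]=12
(0, 5): arr[0]=13 > arr[5]=11
(1, 3): arr[1]=3 > arr[3]=2
(2, 3): arr[2]=8 > arr[3]=2
(4, 5): arr[4]=12 > arr[5]=11

Total inversions: 8

The array has 8 inversion(s): (0,1), (0,2), (0,3), (0,4), (0,5), (1,3), (2,3), (4,5). Each pair (i,j) satisfies i < j and arr[i] > arr[j].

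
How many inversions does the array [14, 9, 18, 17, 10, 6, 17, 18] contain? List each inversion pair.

Finding inversions in [14, 9, 18, 17, 10, 6, 17, 18]:

(0, 1): arr[0]=14 > arr[1]=9
(0, 4): arr[0]=14 > arr[4]=10
(0, 5): arr[0]=14 > arr[5]=6
(1, 5): arr[1]=9 > arr[5]=6
(2, 3): arr[2]=18 > arr[3]=17
(2, 4): arr[2]=18 > arr[4]=10
(2, 5): arr[2]=18 > arr[5]=6
(2, 6): arr[2]=18 > arr[6]=17
(3, 4): arr[3]=17 > arr[4]=10
(3, 5): arr[3]=17 > arr[5]=6
(4, 5): arr[4]=10 > arr[5]=6

Total inversions: 11

The array has 11 inversion(s): (0,1), (0,4), (0,5), (1,5), (2,3), (2,4), (2,5), (2,6), (3,4), (3,5), (4,5). Each pair (i,j) satisfies i < j and arr[i] > arr[j].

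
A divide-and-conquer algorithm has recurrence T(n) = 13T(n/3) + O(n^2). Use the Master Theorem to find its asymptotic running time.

Master Theorem for T(n) = 13T(n/3) + O(n^2):

a = 13, b = 3, c = 2
log_b(a) = log_3(13) = 2.3347

Case 1: c = 2 < log_3(13) = 2.3347
T(n) = O(n^(log_3 13))

For T(n) = 13T(n/3) + O(n^2): log_3(13) = 2.3347. This is Case 1 of the Master Theorem (c < log_b(a), work dominated by leaves), giving O(n^(log_3 13)).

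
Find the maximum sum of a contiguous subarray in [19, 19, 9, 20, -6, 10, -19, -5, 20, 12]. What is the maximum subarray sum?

Using Kadane's algorithm on [19, 19, 9, 20, -6, 10, -19, -5, 20, 12]:

Scanning through the array:
Position 1 (value 19): max_ending_here = 38, max_so_far = 38
Position 2 (value 9): max_ending_here = 47, max_so_far = 47
Position 3 (value 20): max_ending_here = 67, max_so_far = 67
Position 4 (value -6): max_ending_here = 61, max_so_far = 67
Position 5 (value 10): max_ending_here = 71, max_so_far = 71
Position 6 (value -19): max_ending_here = 52, max_so_far = 71
Position 7 (value -5): max_ending_here = 47, max_so_far = 71
Position 8 (value 20): max_ending_here = 67, max_so_far = 71
Position 9 (value 12): max_ending_here = 79, max_so_far = 79

Maximum subarray: [19, 19, 9, 20, -6, 10, -19, -5, 20, 12]
Maximum sum: 79

The maximum subarray is [19, 19, 9, 20, -6, 10, -19, -5, 20, 12] with sum 79. This subarray runs from index 0 to index 9.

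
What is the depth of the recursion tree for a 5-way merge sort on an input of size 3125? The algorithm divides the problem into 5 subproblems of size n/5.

For divide and conquer with division factor 5:

Problem sizes at each level:
Level 0: 3125
Level 1: 625
Level 2: 125
Level 3: 25
Level 4: 5
Level 5: 1

The root is level 0 and the size-1 base case is level 5 (the tree spans levels 0 through 5, i.e. 6 levels counting the root), so the depth is the number of divisions: log_5(3125) = 5

The recursion tree depth is log_5(3125) = 5. At each level, the problem size is divided by 5, so it takes 5 divisions to reduce to a base case of size 1. The algorithm makes 5 recursive calls at each level.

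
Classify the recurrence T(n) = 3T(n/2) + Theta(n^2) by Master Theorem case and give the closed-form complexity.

Master Theorem for T(n) = 3T(n/2) + O(n^2):

a = 3, b = 2, c = 2
log_b(a) = log_2(3) = 1.5850

Case 3: c = 2 > log_2(3) = 1.5850
T(n) = O(n^2) = O(n^2)

For T(n) = 3T(n/2) + O(n^2): log_2(3) = 1.5850. This is Case 3 of the Master Theorem (c > log_b(a), work dominated by root), giving O(n^2).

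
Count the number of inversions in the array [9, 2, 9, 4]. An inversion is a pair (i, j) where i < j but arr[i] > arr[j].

Finding inversions in [9, 2, 9, 4]:

(0, 1): arr[0]=9 > arr[1]=2
(0, 3): arr[0]=9 > arr[3]=4
(2, 3): arr[2]=9 > arr[3]=4

Total inversions: 3

The array has 3 inversion(s): (0,1), (0,3), (2,3). Each pair (i,j) satisfies i < j and arr[i] > arr[j].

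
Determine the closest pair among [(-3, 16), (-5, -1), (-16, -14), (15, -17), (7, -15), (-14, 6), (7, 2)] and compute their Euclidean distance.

Computing all pairwise distances among 7 points:

d((-3, 16), (-5, -1)) = 17.1172
d((-3, 16), (-16, -14)) = 32.6956
d((-3, 16), (15, -17)) = 37.5899
d((-3, 16), (7, -15)) = 32.573
d((-3, 16), (-14, 6)) = 14.8661
d((-3, 16), (7, 2)) = 17.2047
d((-5, -1), (-16, -14)) = 17.0294
d((-5, -1), (15, -17)) = 25.6125
d((-5, -1), (7, -15)) = 18.4391
d((-5, -1), (-14, 6)) = 11.4018
d((-5, -1), (7, 2)) = 12.3693
d((-16, -14), (15, -17)) = 31.1448
d((-16, -14), (7, -15)) = 23.0217
d((-16, -14), (-14, 6)) = 20.0998
d((-16, -14), (7, 2)) = 28.0179
d((15, -17), (7, -15)) = 8.2462 <-- minimum
d((15, -17), (-14, 6)) = 37.0135
d((15, -17), (7, 2)) = 20.6155
d((7, -15), (-14, 6)) = 29.6985
d((7, -15), (7, 2)) = 17.0
d((-14, 6), (7, 2)) = 21.3776

Closest pair: (15, -17) and (7, -15) with distance 8.2462

The closest pair is (15, -17) and (7, -15) with Euclidean distance 8.2462. For 7 points, brute-force pairwise comparison is shown above. For large n, the divide-and-conquer algorithm (sort by x, recurse on halves, check the dividing strip) achieves O(n log n).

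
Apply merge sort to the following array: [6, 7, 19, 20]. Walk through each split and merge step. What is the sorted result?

Merge sort trace:

Split: [6, 7, 19, 20] -> [6, 7] and [19, 20]
  Split: [6, 7] -> [6] and [7]
  Merge: [6] + [7] -> [6, 7]
  Split: [19, 20] -> [19] and [20]
  Merge: [19] + [20] -> [19, 20]
Merge: [6, 7] + [19, 20] -> [6, 7, 19, 20]

Final sorted array: [6, 7, 19, 20]

The merge sort proceeds by recursively splitting the array and merging sorted halves.
After all merges, the sorted array is [6, 7, 19, 20].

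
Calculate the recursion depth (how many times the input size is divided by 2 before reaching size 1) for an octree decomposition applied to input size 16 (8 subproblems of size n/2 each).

For divide and conquer with division factor 2:

Problem sizes at each level:
Level 0: 16
Level 1: 8
Level 2: 4
Level 3: 2
Level 4: 1

The root is level 0 and the size-1 base case is level 4 (the tree spans levels 0 through 4, i.e. 5 levels counting the root), so the depth is the number of divisions: log_2(16) = 4

The recursion tree depth is log_2(16) = 4. At each level, the problem size is divided by 2, so it takes 4 divisions to reduce to a base case of size 1. The algorithm makes 8 recursive calls at each level.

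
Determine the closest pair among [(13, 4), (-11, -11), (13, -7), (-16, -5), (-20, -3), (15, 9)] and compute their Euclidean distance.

Computing all pairwise distances among 6 points:

d((13, 4), (-11, -11)) = 28.3019
d((13, 4), (13, -7)) = 11.0
d((13, 4), (-16, -5)) = 30.3645
d((13, 4), (-20, -3)) = 33.7343
d((13, 4), (15, 9)) = 5.3852
d((-11, -11), (13, -7)) = 24.3311
d((-11, -11), (-16, -5)) = 7.8102
d((-11, -11), (-20, -3)) = 12.0416
d((-11, -11), (15, 9)) = 32.8024
d((13, -7), (-16, -5)) = 29.0689
d((13, -7), (-20, -3)) = 33.2415
d((13, -7), (15, 9)) = 16.1245
d((-16, -5), (-20, -3)) = 4.4721 <-- minimum
d((-16, -5), (15, 9)) = 34.0147
d((-20, -3), (15, 9)) = 37.0

Closest pair: (-16, -5) and (-20, -3) with distance 4.4721

The closest pair is (-16, -5) and (-20, -3) with Euclidean distance 4.4721. For 6 points, brute-force pairwise comparison is shown above. For large n, the divide-and-conquer algorithm (sort by x, recurse on halves, check the dividing strip) achieves O(n log n).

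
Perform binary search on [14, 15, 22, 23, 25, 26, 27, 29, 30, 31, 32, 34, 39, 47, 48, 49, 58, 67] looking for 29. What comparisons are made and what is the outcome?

Binary search for 29 in [14, 15, 22, 23, 25, 26, 27, 29, 30, 31, 32, 34, 39, 47, 48, 49, 58, 67]:

lo=0, hi=17, mid=8, arr[mid]=30 -> 30 > 29, search left half
lo=0, hi=7, mid=3, arr[mid]=23 -> 23 < 29, search right half
lo=4, hi=7, mid=5, arr[mid]=26 -> 26 < 29, search right half
lo=6, hi=7, mid=6, arr[mid]=27 -> 27 < 29, search right half
lo=7, hi=7, mid=7, arr[mid]=29 -> Found target at index 7!

Binary search finds 29 at index 7 after 5 comparisons. The search repeatedly halves the search space by comparing with the middle element.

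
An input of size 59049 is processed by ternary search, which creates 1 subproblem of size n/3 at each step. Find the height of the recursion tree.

For divide and conquer with division factor 3:

Problem sizes at each level:
Level 0: 59049
Level 1: 19683
Level 2: 6561
Level 3: 2187
Level 4: 729
Level 5: 243
Level 6: 81
Level 7: 27
Level 8: 9
Level 9: 3
Level 10: 1

The root is level 0 and the size-1 base case is level 10 (the tree spans levels 0 through 10, i.e. 11 levels counting the root), so the depth is the number of divisions: log_3(59049) = 10

The recursion tree depth is log_3(59049) = 10. At each level, the problem size is divided by 3, so it takes 10 divisions to reduce to a base case of size 1. The algorithm makes 1 recursive call at each level.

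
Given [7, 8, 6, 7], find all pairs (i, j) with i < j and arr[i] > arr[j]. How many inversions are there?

Finding inversions in [7, 8, 6, 7]:

(0, 2): arr[0]=7 > arr[2]=6
(1, 2): arr[1]=8 > arr[2]=6
(1, 3): arr[1]=8 > arr[3]=7

Total inversions: 3

The array has 3 inversion(s): (0,2), (1,2), (1,3). Each pair (i,j) satisfies i < j and arr[i] > arr[j].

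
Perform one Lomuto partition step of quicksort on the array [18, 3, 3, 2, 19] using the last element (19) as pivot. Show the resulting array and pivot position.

Lomuto partition with pivot = 19:

Initial array: [18, 3, 3, 2, 19]

arr[0]=18 <= 19: swap with position 0, array becomes [18, 3, 3, 2, 19]
arr[1]=3 <= 19: swap with position 1, array becomes [18, 3, 3, 2, 19]
arr[2]=3 <= 19: swap with position 2, array becomes [18, 3, 3, 2, 19]
arr[3]=2 <= 19: swap with position 3, array becomes [18, 3, 3, 2, 19]

Place pivot at position 4: [18, 3, 3, 2, 19]
Pivot position: 4

After partitioning with pivot 19, the array becomes [18, 3, 3, 2, 19]. The pivot is placed at index 4. All elements to the left of the pivot are <= 19, and all elements to the right are > 19.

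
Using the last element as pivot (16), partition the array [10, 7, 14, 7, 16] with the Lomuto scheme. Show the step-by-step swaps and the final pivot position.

Lomuto partition with pivot = 16:

Initial array: [10, 7, 14, 7, 16]

arr[0]=10 <= 16: swap with position 0, array becomes [10, 7, 14, 7, 16]
arr[1]=7 <= 16: swap with position 1, array becomes [10, 7, 14, 7, 16]
arr[2]=14 <= 16: swap with position 2, array becomes [10, 7, 14, 7, 16]
arr[3]=7 <= 16: swap with position 3, array becomes [10, 7, 14, 7, 16]

Place pivot at position 4: [10, 7, 14, 7, 16]
Pivot position: 4

After partitioning with pivot 16, the array becomes [10, 7, 14, 7, 16]. The pivot is placed at index 4. All elements to the left of the pivot are <= 16, and all elements to the right are > 16.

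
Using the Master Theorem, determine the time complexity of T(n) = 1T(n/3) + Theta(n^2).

Master Theorem for T(n) = 1T(n/3) + O(n^2):

a = 1, b = 3, c = 2
log_b(a) = log_3(1) = 0.0000

Case 3: c = 2 > log_3(1) = 0.0000
T(n) = O(n^2) = O(n^2)

For T(n) = 1T(n/3) + O(n^2): log_3(1) = 0.0000. This is Case 3 of the Master Theorem (c > log_b(a), work dominated by root), giving O(n^2).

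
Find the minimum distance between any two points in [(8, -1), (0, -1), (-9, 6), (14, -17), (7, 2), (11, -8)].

Computing all pairwise distances among 6 points:

d((8, -1), (0, -1)) = 8.0
d((8, -1), (-9, 6)) = 18.3848
d((8, -1), (14, -17)) = 17.088
d((8, -1), (7, 2)) = 3.1623 <-- minimum
d((8, -1), (11, -8)) = 7.6158
d((0, -1), (-9, 6)) = 11.4018
d((0, -1), (14, -17)) = 21.2603
d((0, -1), (7, 2)) = 7.6158
d((0, -1), (11, -8)) = 13.0384
d((-9, 6), (14, -17)) = 32.5269
d((-9, 6), (7, 2)) = 16.4924
d((-9, 6), (11, -8)) = 24.4131
d((14, -17), (7, 2)) = 20.2485
d((14, -17), (11, -8)) = 9.4868
d((7, 2), (11, -8)) = 10.7703

Closest pair: (8, -1) and (7, 2) with distance 3.1623

The closest pair is (8, -1) and (7, 2) with Euclidean distance 3.1623. For 6 points, brute-force pairwise comparison is shown above. For large n, the divide-and-conquer algorithm (sort by x, recurse on halves, check the dividing strip) achieves O(n log n).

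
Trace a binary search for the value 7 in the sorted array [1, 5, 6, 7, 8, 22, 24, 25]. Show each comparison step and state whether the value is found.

Binary search for 7 in [1, 5, 6, 7, 8, 22, 24, 25]:

lo=0, hi=7, mid=3, arr[mid]=7 -> Found target at index 3!

Binary search finds 7 at index 3 after 1 comparisons. The search repeatedly halves the search space by comparing with the middle element.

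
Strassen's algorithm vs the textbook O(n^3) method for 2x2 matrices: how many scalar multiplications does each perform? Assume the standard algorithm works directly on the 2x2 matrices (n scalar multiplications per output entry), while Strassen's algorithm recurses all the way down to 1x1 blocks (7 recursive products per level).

Matrix multiplication for 2x2 matrices:

Standard algorithm: 2^3 = 8 multiplications
Strassen's algorithm: 7^(log2(2)) = 7^1 = 7 multiplications
Savings: 8 - 7 = 1 multiplications

Standard: 8 multiplications (2^3). Strassen: 7 multiplications (7^1). Strassen reduces 8 recursive multiplications to 7 at each level.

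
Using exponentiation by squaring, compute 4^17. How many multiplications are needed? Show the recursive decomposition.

Computing 4^17 by squaring (build up from 4^1; each line after the first costs one multiplication):

4^1 = 4
4^2 = (4^1)^2 = 4^2 = 16
4^4 = (4^2)^2 = 16^2 = 256
4^8 = (4^4)^2 = 256^2 = 65536
4^16 = (4^8)^2 = 65536^2 = 4294967296
4^17 = 4 * 4^16 = 4 * 4294967296 = 17179869184

Result: 17179869184
Multiplications needed: 5 (5 lines after 4^1)

4^17 = 17179869184. Using exponentiation by squaring, this requires 5 multiplications. The key idea: if the exponent is even, square the half-power; if odd, multiply by the base once.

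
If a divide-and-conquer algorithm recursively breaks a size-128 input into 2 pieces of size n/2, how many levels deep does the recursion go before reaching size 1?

For divide and conquer with division factor 2:

Problem sizes at each level:
Level 0: 128
Level 1: 64
Level 2: 32
Level 3: 16
Level 4: 8
Level 5: 4
Level 6: 2
Level 7: 1

The root is level 0 and the size-1 base case is level 7 (the tree spans levels 0 through 7, i.e. 8 levels counting the root), so the depth is the number of divisions: log_2(128) = 7

The recursion tree depth is log_2(128) = 7. At each level, the problem size is divided by 2, so it takes 7 divisions to reduce to a base case of size 1. The algorithm makes 2 recursive calls at each level.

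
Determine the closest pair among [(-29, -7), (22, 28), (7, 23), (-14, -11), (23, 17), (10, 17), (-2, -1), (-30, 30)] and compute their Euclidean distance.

Computing all pairwise distances among 8 points:

d((-29, -7), (22, 28)) = 61.8547
d((-29, -7), (7, 23)) = 46.8615
d((-29, -7), (-14, -11)) = 15.5242
d((-29, -7), (23, 17)) = 57.2713
d((-29, -7), (10, 17)) = 45.793
d((-29, -7), (-2, -1)) = 27.6586
d((-29, -7), (-30, 30)) = 37.0135
d((22, 28), (7, 23)) = 15.8114
d((22, 28), (-14, -11)) = 53.0754
d((22, 28), (23, 17)) = 11.0454
d((22, 28), (10, 17)) = 16.2788
d((22, 28), (-2, -1)) = 37.6431
d((22, 28), (-30, 30)) = 52.0384
d((7, 23), (-14, -11)) = 39.9625
d((7, 23), (23, 17)) = 17.088
d((7, 23), (10, 17)) = 6.7082 <-- minimum
d((7, 23), (-2, -1)) = 25.632
d((7, 23), (-30, 30)) = 37.6563
d((-14, -11), (23, 17)) = 46.4004
d((-14, -11), (10, 17)) = 36.8782
d((-14, -11), (-2, -1)) = 15.6205
d((-14, -11), (-30, 30)) = 44.0114
d((23, 17), (10, 17)) = 13.0
d((23, 17), (-2, -1)) = 30.8058
d((23, 17), (-30, 30)) = 54.5711
d((10, 17), (-2, -1)) = 21.6333
d((10, 17), (-30, 30)) = 42.0595
d((-2, -1), (-30, 30)) = 41.7732

Closest pair: (7, 23) and (10, 17) with distance 6.7082

The closest pair is (7, 23) and (10, 17) with Euclidean distance 6.7082. For 8 points, brute-force pairwise comparison is shown above. For large n, the divide-and-conquer algorithm (sort by x, recurse on halves, check the dividing strip) achieves O(n log n).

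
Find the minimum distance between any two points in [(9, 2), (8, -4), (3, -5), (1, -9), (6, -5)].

Computing all pairwise distances among 5 points:

d((9, 2), (8, -4)) = 6.0828
d((9, 2), (3, -5)) = 9.2195
d((9, 2), (1, -9)) = 13.6015
d((9, 2), (6, -5)) = 7.6158
d((8, -4), (3, -5)) = 5.099
d((8, -4), (1, -9)) = 8.6023
d((8, -4), (6, -5)) = 2.2361 <-- minimum
d((3, -5), (1, -9)) = 4.4721
d((3, -5), (6, -5)) = 3.0
d((1, -9), (6, -5)) = 6.4031

Closest pair: (8, -4) and (6, -5) with distance 2.2361

The closest pair is (8, -4) and (6, -5) with Euclidean distance 2.2361. For 5 points, brute-force pairwise comparison is shown above. For large n, the divide-and-conquer algorithm (sort by x, recurse on halves, check the dividing strip) achieves O(n log n).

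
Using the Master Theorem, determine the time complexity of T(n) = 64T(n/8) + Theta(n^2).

Master Theorem for T(n) = 64T(n/8) + O(n^2):

a = 64, b = 8, c = 2
log_b(a) = log_8(64) = 2.0000

Case 2: c = 2 = log_8(64) = 2.0000
T(n) = O(n^2 log n) = O(n^2 log n)

For T(n) = 64T(n/8) + O(n^2): log_8(64) = 2.0000. This is Case 2 of the Master Theorem (c = log_b(a), equal work at all levels), giving O(n^2 log n).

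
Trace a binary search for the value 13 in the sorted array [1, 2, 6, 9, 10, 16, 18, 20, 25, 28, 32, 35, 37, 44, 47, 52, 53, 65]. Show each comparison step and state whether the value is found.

Binary search for 13 in [1, 2, 6, 9, 10, 16, 18, 20, 25, 28, 32, 35, 37, 44, 47, 52, 53, 65]:

lo=0, hi=17, mid=8, arr[mid]=25 -> 25 > 13, search left half
lo=0, hi=7, mid=3, arr[mid]=9 -> 9 < 13, search right half
lo=4, hi=7, mid=5, arr[mid]=16 -> 16 > 13, search left half
lo=4, hi=4, mid=4, arr[mid]=10 -> 10 < 13, search right half
lo=5 > hi=4, target 13 not found

Binary search determines that 13 is not in the array after 4 comparisons. The search space was exhausted without finding the target.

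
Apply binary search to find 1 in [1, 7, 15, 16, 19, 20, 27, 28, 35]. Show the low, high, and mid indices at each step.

Binary search for 1 in [1, 7, 15, 16, 19, 20, 27, 28, 35]:

lo=0, hi=8, mid=4, arr[mid]=19 -> 19 > 1, search left half
lo=0, hi=3, mid=1, arr[mid]=7 -> 7 > 1, search left half
lo=0, hi=0, mid=0, arr[mid]=1 -> Found target at index 0!

Binary search finds 1 at index 0 after 3 comparisons. The search repeatedly halves the search space by comparing with the middle element.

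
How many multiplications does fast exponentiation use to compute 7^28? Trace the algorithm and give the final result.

Computing 7^28 by squaring (build up from 7^1; each line after the first costs one multiplication):

7^1 = 7
7^2 = (7^1)^2 = 7^2 = 49
7^3 = 7 * 7^2 = 7 * 49 = 343
7^6 = (7^3)^2 = 343^2 = 117649
7^7 = 7 * 7^6 = 7 * 117649 = 823543
7^14 = (7^7)^2 = 823543^2 = 678223072849
7^28 = (7^14)^2 = 678223072849^2 = 459986536544739960976801

Result: 459986536544739960976801
Multiplications needed: 6 (6 lines after 7^1)

7^28 = 459986536544739960976801. Using exponentiation by squaring, this requires 6 multiplications. The key idea: if the exponent is even, square the half-power; if odd, multiply by the base once.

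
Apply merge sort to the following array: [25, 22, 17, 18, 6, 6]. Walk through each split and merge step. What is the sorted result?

Merge sort trace:

Split: [25, 22, 17, 18, 6, 6] -> [25, 22, 17] and [18, 6, 6]
  Split: [25, 22, 17] -> [25] and [22, 17]
    Split: [22, 17] -> [22] and [17]
    Merge: [22] + [17] -> [17, 22]
  Merge: [25] + [17, 22] -> [17, 22, 25]
  Split: [18, 6, 6] -> [18] and [6, 6]
    Split: [6, 6] -> [6] and [6]
    Merge: [6] + [6] -> [6, 6]
  Merge: [18] + [6, 6] -> [6, 6, 18]
Merge: [17, 22, 25] + [6, 6, 18] -> [6, 6, 17, 18, 22, 25]

Final sorted array: [6, 6, 17, 18, 22, 25]

The merge sort proceeds by recursively splitting the array and merging sorted halves.
After all merges, the sorted array is [6, 6, 17, 18, 22, 25].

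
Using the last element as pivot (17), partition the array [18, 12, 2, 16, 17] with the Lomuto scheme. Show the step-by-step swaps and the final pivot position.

Lomuto partition with pivot = 17:

Initial array: [18, 12, 2, 16, 17]

arr[0]=18 > 17: no swap
arr[1]=12 <= 17: swap with position 0, array becomes [12, 18, 2, 16, 17]
arr[2]=2 <= 17: swap with position 1, array becomes [12, 2, 18, 16, 17]
arr[3]=16 <= 17: swap with position 2, array becomes [12, 2, 16, 18, 17]

Place pivot at position 3: [12, 2, 16, 17, 18]
Pivot position: 3

After partitioning with pivot 17, the array becomes [12, 2, 16, 17, 18]. The pivot is placed at index 3. All elements to the left of the pivot are <= 17, and all elements to the right are > 17.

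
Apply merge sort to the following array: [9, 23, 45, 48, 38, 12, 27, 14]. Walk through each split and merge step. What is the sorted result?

Merge sort trace:

Split: [9, 23, 45, 48, 38, 12, 27, 14] -> [9, 23, 45, 48] and [38, 12, 27, 14]
  Split: [9, 23, 45, 48] -> [9, 23] and [45, 48]
    Split: [9, 23] -> [9] and [23]
    Merge: [9] + [23] -> [9, 23]
    Split: [45, 48] -> [45] and [48]
    Merge: [45] + [48] -> [45, 48]
  Merge: [9, 23] + [45, 48] -> [9, 23, 45, 48]
  Split: [38, 12, 27, 14] -> [38, 12] and [27, 14]
    Split: [38, 12] -> [38] and [12]
    Merge: [38] + [12] -> [12, 38]
    Split: [27, 14] -> [27] and [14]
    Merge: [27] + [14] -> [14, 27]
  Merge: [12, 38] + [14, 27] -> [12, 14, 27, 38]
Merge: [9, 23, 45, 48] + [12, 14, 27, 38] -> [9, 12, 14, 23, 27, 38, 45, 48]

Final sorted array: [9, 12, 14, 23, 27, 38, 45, 48]

The merge sort proceeds by recursively splitting the array and merging sorted halves.
After all merges, the sorted array is [9, 12, 14, 23, 27, 38, 45, 48].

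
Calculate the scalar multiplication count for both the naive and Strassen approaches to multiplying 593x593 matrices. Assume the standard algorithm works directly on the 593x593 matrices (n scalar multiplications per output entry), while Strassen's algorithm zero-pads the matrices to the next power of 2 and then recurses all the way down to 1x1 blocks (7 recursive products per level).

Matrix multiplication for 593x593 matrices:

Strassen's algorithm requires power-of-2 dimensions. Pad 593x593 to 1024x1024 (next power of 2).

Standard algorithm: 593^3 = 208527857 multiplications
Strassen's algorithm: 7^(log2(1024)) = 7^10 = 282475249 multiplications
Difference: 208527857 - 282475249 = -73947392 (Strassen uses MORE here due to padding overhead — for small or just-over-power-of-2 n, padding can outweigh the per-level savings)

Standard: 208527857 multiplications (593^3). Strassen: 282475249 multiplications (7^10, after padding to 1024x1024). Strassen reduces 8 recursive multiplications to 7 at each level.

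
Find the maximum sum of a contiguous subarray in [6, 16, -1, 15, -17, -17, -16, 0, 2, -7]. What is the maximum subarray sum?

Using Kadane's algorithm on [6, 16, -1, 15, -17, -17, -16, 0, 2, -7]:

Scanning through the array:
Position 1 (value 16): max_ending_here = 22, max_so_far = 22
Position 2 (value -1): max_ending_here = 21, max_so_far = 22
Position 3 (value 15): max_ending_here = 36, max_so_far = 36
Position 4 (value -17): max_ending_here = 19, max_so_far = 36
Position 5 (value -17): max_ending_here = 2, max_so_far = 36
Position 6 (value -16): max_ending_here = -14, max_so_far = 36
Position 7 (value 0): max_ending_here = 0, max_so_far = 36
Position 8 (value 2): max_ending_here = 2, max_so_far = 36
Position 9 (value -7): max_ending_here = -5, max_so_far = 36

Maximum subarray: [6, 16, -1, 15]
Maximum sum: 36

The maximum subarray is [6, 16, -1, 15] with sum 36. This subarray runs from index 0 to index 3.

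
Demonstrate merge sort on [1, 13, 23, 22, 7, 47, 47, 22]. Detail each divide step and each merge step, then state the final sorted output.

Merge sort trace:

Split: [1, 13, 23, 22, 7, 47, 47, 22] -> [1, 13, 23, 22] and [7, 47, 47, 22]
  Split: [1, 13, 23, 22] -> [1, 13] and [23, 22]
    Split: [1, 13] -> [1] and [13]
    Merge: [1] + [13] -> [1, 13]
    Split: [23, 22] -> [23] and [22]
    Merge: [23] + [22] -> [22, 23]
  Merge: [1, 13] + [22, 23] -> [1, 13, 22, 23]
  Split: [7, 47, 47, 22] -> [7, 47] and [47, 22]
    Split: [7, 47] -> [7] and [47]
    Merge: [7] + [47] -> [7, 47]
    Split: [47, 22] -> [47] and [22]
    Merge: [47] + [22] -> [22, 47]
  Merge: [7, 47] + [22, 47] -> [7, 22, 47, 47]
Merge: [1, 13, 22, 23] + [7, 22, 47, 47] -> [1, 7, 13, 22, 22, 23, 47, 47]

Final sorted array: [1, 7, 13, 22, 22, 23, 47, 47]

The merge sort proceeds by recursively splitting the array and merging sorted halves.
After all merges, the sorted array is [1, 7, 13, 22, 22, 23, 47, 47].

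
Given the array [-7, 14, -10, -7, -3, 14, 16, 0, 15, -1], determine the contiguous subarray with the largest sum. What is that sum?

Using Kadane's algorithm on [-7, 14, -10, -7, -3, 14, 16, 0, 15, -1]:

Scanning through the array:
Position 1 (value 14): max_ending_here = 14, max_so_far = 14
Position 2 (value -10): max_ending_here = 4, max_so_far = 14
Position 3 (value -7): max_ending_here = -3, max_so_far = 14
Position 4 (value -3): max_ending_here = -3, max_so_far = 14
Position 5 (value 14): max_ending_here = 14, max_so_far = 14
Position 6 (value 16): max_ending_here = 30, max_so_far = 30
Position 7 (value 0): max_ending_here = 30, max_so_far = 30
Position 8 (value 15): max_ending_here = 45, max_so_far = 45
Position 9 (value -1): max_ending_here = 44, max_so_far = 45

Maximum subarray: [14, 16, 0, 15]
Maximum sum: 45

The maximum subarray is [14, 16, 0, 15] with sum 45. This subarray runs from index 5 to index 8.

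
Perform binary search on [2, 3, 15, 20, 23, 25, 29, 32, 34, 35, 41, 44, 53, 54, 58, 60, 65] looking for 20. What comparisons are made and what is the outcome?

Binary search for 20 in [2, 3, 15, 20, 23, 25, 29, 32, 34, 35, 41, 44, 53, 54, 58, 60, 65]:

lo=0, hi=16, mid=8, arr[mid]=34 -> 34 > 20, search left half
lo=0, hi=7, mid=3, arr[mid]=20 -> Found target at index 3!

Binary search finds 20 at index 3 after 2 comparisons. The search repeatedly halves the search space by comparing with the middle element.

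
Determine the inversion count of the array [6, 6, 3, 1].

Finding inversions in [6, 6, 3, 1]:

(0, 2): arr[0]=6 > arr[2]=3
(0, 3): arr[0]=6 > arr[3]=1
(1, 2): arr[1]=6 > arr[2]=3
(1, 3): arr[1]=6 > arr[3]=1
(2, 3): arr[2]=3 > arr[3]=1

Total inversions: 5

The array has 5 inversion(s): (0,2), (0,3), (1,2), (1,3), (2,3). Each pair (i,j) satisfies i < j and arr[i] > arr[j].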